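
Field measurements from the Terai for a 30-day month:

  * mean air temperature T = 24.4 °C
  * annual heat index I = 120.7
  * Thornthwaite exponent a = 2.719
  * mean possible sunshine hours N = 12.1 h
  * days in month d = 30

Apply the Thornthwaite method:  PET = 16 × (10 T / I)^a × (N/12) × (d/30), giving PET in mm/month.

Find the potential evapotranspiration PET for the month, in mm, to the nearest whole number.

10T/I = 10 × 24.4 / 120.7 = 2.0215
(10T/I)^a = 2.0215^2.719 = 6.7784
Uncorrected PET = 16 × 6.7784 = 108.454 mm
Correction = (N/12)(d/30) = (12.1/12)(30/30) = 1.0083
PET = 108.454 × 1.0083 = 109.354 mm/month

109 mm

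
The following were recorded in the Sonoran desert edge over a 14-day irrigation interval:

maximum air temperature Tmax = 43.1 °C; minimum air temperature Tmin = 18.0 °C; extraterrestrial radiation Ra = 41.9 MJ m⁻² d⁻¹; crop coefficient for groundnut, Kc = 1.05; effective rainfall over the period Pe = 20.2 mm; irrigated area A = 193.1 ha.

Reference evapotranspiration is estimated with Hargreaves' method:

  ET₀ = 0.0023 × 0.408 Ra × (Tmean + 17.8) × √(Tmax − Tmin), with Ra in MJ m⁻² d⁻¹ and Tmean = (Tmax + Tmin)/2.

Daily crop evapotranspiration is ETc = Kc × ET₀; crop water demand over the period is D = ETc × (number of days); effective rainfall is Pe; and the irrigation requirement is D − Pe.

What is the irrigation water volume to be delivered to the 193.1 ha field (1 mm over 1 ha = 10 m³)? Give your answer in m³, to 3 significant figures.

Tmean = (43.1 + 18.0)/2 = 30.55 °C
0.408 Ra = 0.408 × 41.9 = 17.0952 mm/d equivalent
ET₀ = 0.0023 × 17.0952 × (30.55 + 17.8) × √25.1 = 0.0023 × 17.0952 × 48.35 × 5.0100 = 9.5244 mm/d
ETc = Kc × ET₀ = 1.05 × 9.5244 = 10.0006 mm/d
Crop demand D = ETc × 14 d = 10.0006 × 14 = 140.008 mm
D − Pe = 140.008 − 20.2 = 119.808 mm
Volume = 119.808 mm × 193.1 ha × 10 = 231349.2 m³

231000 m³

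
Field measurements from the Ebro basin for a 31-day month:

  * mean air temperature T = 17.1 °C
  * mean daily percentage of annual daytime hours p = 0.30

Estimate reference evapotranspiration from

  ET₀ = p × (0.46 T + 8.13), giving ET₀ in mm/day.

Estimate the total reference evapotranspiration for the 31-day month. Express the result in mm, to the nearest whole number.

149 mm

ET₀ = 0.30 × (0.46 × 17.1 + 8.13) = 0.30 × 15.996 = 4.7988 mm/d
Monthly total = 4.7988 × 31 = 148.763 mm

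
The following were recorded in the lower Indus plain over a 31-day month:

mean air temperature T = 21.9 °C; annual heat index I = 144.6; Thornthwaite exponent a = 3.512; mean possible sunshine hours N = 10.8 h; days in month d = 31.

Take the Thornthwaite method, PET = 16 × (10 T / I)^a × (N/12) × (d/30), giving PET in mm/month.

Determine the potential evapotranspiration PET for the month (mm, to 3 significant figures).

10T/I = 10 × 21.9 / 144.6 = 1.5145
(10T/I)^a = 1.5145^3.512 = 4.2964
Uncorrected PET = 16 × 4.2964 = 68.742 mm
Correction = (N/12)(d/30) = (10.8/12)(31/30) = 0.9300
PET = 68.742 × 0.9300 = 63.930 mm/month

63.9 mm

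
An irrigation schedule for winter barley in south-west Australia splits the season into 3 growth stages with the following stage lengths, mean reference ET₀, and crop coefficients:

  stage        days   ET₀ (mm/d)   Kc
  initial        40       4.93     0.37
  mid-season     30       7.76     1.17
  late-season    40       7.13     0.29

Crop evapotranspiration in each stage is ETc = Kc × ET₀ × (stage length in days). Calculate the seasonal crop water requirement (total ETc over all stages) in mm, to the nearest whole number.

initial: 0.37 × 4.93 × 40 = 72.96 mm
mid-season: 1.17 × 7.76 × 30 = 272.38 mm
late-season: 0.29 × 7.13 × 40 = 82.71 mm
Seasonal total = 428.05 mm

428 mm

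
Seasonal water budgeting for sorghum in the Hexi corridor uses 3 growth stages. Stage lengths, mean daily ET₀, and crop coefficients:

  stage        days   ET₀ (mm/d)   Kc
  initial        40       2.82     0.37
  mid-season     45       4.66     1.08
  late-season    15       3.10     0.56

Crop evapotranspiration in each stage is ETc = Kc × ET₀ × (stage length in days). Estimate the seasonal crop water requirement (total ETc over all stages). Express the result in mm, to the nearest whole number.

initial: 0.37 × 2.82 × 40 = 41.74 mm
mid-season: 1.08 × 4.66 × 45 = 226.48 mm
late-season: 0.56 × 3.10 × 15 = 26.04 mm
Seasonal total = 294.26 mm

294 mm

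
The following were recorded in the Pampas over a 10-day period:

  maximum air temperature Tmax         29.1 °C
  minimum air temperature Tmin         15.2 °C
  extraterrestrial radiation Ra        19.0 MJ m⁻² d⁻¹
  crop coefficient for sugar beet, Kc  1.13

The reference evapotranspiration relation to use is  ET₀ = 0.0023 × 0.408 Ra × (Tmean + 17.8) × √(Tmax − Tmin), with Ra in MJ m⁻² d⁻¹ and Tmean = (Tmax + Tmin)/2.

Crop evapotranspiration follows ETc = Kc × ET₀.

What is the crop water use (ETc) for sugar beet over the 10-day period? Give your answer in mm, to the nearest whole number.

Tmean = (29.1 + 15.2)/2 = 22.15 °C
0.408 Ra = 0.408 × 19.0 = 7.7520 mm/d equivalent
ET₀ = 0.0023 × 7.7520 × (22.15 + 17.8) × √13.9 = 0.0023 × 7.7520 × 39.95 × 3.7283 = 2.6556 mm/d
ETc = Kc × ET₀ = 1.13 × 2.6556 = 3.0008 mm/d
Over 10 days: 3.0008 × 10 = 30.008 mm

30 mm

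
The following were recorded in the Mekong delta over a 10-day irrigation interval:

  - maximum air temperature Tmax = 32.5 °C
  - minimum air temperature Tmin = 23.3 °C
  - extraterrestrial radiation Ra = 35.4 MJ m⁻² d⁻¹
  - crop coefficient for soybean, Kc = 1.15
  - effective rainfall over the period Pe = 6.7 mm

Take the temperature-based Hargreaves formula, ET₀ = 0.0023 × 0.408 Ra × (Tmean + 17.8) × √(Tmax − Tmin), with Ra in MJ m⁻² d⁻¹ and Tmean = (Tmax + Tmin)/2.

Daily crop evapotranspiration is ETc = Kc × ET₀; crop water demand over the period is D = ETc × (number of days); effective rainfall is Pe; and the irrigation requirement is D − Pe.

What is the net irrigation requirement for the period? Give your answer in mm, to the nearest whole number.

Tmean = (32.5 + 23.3)/2 = 27.90 °C
0.408 Ra = 0.408 × 35.4 = 14.4432 mm/d equivalent
ET₀ = 0.0023 × 14.4432 × (27.90 + 17.8) × √9.2 = 0.0023 × 14.4432 × 45.70 × 3.0332 = 4.6048 mm/d
ETc = Kc × ET₀ = 1.15 × 4.6048 = 5.2955 mm/d
Crop demand D = ETc × 10 d = 5.2955 × 10 = 52.955 mm
D − Pe = 52.955 − 6.7 = 46.255 mm

46 mm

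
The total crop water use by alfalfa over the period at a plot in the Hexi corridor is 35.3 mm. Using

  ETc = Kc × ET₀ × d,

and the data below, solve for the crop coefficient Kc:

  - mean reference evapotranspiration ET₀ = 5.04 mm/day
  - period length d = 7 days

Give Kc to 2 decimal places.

1.00

ETc = Kc × ET₀ × d  ⇒  Kc = ETc / (ET₀ × d)
Kc = 35.3 / (5.04 × 7) = 35.3 / 35.28 = 1.0006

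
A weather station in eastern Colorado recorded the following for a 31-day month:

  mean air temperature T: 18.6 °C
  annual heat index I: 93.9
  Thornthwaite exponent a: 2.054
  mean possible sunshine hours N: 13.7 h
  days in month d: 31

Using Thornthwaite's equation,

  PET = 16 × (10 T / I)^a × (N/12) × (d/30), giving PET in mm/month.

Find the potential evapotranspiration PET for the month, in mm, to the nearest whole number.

10T/I = 10 × 18.6 / 93.9 = 1.9808
(10T/I)^a = 1.9808^2.054 = 4.0711
Uncorrected PET = 16 × 4.0711 = 65.138 mm
Correction = (N/12)(d/30) = (13.7/12)(31/30) = 1.1797
PET = 65.138 × 1.1797 = 76.843 mm/month

77 mm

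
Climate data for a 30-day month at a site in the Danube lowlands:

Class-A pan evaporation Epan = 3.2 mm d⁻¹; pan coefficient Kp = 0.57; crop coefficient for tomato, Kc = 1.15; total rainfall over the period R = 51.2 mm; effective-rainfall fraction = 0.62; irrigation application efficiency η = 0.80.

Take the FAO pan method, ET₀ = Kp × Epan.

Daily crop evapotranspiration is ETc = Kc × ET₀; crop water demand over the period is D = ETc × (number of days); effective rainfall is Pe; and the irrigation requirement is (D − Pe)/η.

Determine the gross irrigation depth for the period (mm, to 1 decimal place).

39.0 mm

ET₀ = 0.57 × 3.2 = 1.8240 mm/d
ETc = Kc × ET₀ = 1.15 × 1.8240 = 2.0976 mm/d
Crop demand D = ETc × 30 d = 2.0976 × 30 = 62.928 mm
Pe = 0.62 × 51.2 = 31.744 mm
D − Pe = 62.928 − 31.744 = 31.184 mm
Gross irrigation = 31.184 / 0.80 = 38.980 mm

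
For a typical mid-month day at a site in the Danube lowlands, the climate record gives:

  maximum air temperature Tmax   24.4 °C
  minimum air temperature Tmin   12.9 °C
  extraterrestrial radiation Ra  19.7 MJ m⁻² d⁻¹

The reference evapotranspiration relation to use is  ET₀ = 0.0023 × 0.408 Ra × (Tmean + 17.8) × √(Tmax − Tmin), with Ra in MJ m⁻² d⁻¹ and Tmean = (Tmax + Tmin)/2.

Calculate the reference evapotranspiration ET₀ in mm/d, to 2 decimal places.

2.29 mm/d

Tmean = (24.4 + 12.9)/2 = 18.65 °C
0.408 Ra = 0.408 × 19.7 = 8.0376 mm/d equivalent
ET₀ = 0.0023 × 8.0376 × (18.65 + 17.8) × √11.5 = 0.0023 × 8.0376 × 36.45 × 3.3912 = 2.2851 mm/d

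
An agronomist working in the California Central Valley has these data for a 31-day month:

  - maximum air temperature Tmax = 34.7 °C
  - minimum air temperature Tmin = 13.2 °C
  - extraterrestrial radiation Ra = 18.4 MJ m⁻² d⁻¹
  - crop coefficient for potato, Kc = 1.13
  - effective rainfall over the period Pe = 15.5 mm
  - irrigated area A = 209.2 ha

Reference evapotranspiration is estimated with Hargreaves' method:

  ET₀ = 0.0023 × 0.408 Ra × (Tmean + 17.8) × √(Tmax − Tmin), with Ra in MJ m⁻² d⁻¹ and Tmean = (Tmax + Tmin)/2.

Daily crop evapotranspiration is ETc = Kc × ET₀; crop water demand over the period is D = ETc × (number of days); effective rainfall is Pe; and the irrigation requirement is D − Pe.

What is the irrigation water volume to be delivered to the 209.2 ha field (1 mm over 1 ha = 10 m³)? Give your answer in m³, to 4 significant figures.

212500 m³

Tmean = (34.7 + 13.2)/2 = 23.95 °C
0.408 Ra = 0.408 × 18.4 = 7.5072 mm/d equivalent
ET₀ = 0.0023 × 7.5072 × (23.95 + 17.8) × √21.5 = 0.0023 × 7.5072 × 41.75 × 4.6368 = 3.3426 mm/d
ETc = Kc × ET₀ = 1.13 × 3.3426 = 3.7771 mm/d
Crop demand D = ETc × 31 d = 3.7771 × 31 = 117.090 mm
D − Pe = 117.090 − 15.5 = 101.590 mm
Volume = 101.590 mm × 209.2 ha × 10 = 212526.3 m³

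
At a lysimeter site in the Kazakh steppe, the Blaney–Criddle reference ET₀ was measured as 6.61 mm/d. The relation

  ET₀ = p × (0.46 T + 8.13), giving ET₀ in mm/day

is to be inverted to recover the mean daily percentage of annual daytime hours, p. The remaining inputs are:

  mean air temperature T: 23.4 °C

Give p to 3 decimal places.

p = ET₀ / (0.46 T + 8.13) = 6.61 / (0.46 × 23.4 + 8.13) = 6.61 / 18.894 = 0.3498

0.350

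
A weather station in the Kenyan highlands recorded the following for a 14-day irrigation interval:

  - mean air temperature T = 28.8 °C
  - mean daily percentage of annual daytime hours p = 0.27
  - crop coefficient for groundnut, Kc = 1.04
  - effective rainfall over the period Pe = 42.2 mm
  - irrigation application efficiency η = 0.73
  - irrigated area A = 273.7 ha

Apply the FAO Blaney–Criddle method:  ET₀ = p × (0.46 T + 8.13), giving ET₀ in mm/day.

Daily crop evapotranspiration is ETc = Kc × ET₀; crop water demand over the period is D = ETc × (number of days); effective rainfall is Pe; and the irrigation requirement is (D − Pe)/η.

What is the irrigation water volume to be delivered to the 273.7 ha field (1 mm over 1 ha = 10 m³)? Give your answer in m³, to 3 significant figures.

157000 m³

ET₀ = 0.27 × (0.46 × 28.8 + 8.13) = 0.27 × 21.378 = 5.7721 mm/d
ETc = Kc × ET₀ = 1.04 × 5.7721 = 6.0030 mm/d
Crop demand D = ETc × 14 d = 6.0030 × 14 = 84.042 mm
D − Pe = 84.042 − 42.2 = 41.842 mm
Gross irrigation = 41.842 / 0.73 = 57.318 mm
Volume = 57.318 mm × 273.7 ha × 10 = 156879.4 m³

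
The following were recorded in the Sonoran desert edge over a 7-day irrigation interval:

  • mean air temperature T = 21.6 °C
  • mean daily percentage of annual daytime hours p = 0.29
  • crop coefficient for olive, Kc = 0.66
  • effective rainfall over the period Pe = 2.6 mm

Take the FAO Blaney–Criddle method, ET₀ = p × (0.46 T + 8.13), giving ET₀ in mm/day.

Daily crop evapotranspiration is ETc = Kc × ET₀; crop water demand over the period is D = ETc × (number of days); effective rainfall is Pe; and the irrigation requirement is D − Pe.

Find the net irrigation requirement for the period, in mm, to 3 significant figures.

ET₀ = 0.29 × (0.46 × 21.6 + 8.13) = 0.29 × 18.066 = 5.2391 mm/d
ETc = Kc × ET₀ = 0.66 × 5.2391 = 3.4578 mm/d
Crop demand D = ETc × 7 d = 3.4578 × 7 = 24.205 mm
D − Pe = 24.205 − 2.6 = 21.605 mm

21.6 mm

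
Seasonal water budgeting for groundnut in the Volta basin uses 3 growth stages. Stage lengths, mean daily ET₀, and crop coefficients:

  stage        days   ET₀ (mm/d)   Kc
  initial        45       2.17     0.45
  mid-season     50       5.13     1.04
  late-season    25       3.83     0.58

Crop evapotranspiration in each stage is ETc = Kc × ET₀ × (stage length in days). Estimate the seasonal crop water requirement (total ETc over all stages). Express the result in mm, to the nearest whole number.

initial: 0.45 × 2.17 × 45 = 43.94 mm
mid-season: 1.04 × 5.13 × 50 = 266.76 mm
late-season: 0.58 × 3.83 × 25 = 55.54 mm
Seasonal total = 366.24 mm

366 mm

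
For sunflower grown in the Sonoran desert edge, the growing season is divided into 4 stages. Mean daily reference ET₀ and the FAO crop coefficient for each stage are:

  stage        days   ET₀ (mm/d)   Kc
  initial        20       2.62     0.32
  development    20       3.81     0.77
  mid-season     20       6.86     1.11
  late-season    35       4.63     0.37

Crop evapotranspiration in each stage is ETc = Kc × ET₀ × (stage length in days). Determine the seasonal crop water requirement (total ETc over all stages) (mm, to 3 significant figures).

288 mm

initial: 0.32 × 2.62 × 20 = 16.77 mm
development: 0.77 × 3.81 × 20 = 58.67 mm
mid-season: 1.11 × 6.86 × 20 = 152.29 mm
late-season: 0.37 × 4.63 × 35 = 59.96 mm
Seasonal total = 287.69 mm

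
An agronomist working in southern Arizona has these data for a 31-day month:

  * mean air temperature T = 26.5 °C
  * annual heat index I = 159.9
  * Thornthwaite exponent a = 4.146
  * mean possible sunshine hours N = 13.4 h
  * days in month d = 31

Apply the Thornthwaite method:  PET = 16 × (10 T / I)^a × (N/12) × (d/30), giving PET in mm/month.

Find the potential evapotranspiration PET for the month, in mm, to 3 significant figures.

10T/I = 10 × 26.5 / 159.9 = 1.6573
(10T/I)^a = 1.6573^4.146 = 8.1215
Uncorrected PET = 16 × 8.1215 = 129.944 mm
Correction = (N/12)(d/30) = (13.4/12)(31/30) = 1.1539
PET = 129.944 × 1.1539 = 149.942 mm/month

150 mm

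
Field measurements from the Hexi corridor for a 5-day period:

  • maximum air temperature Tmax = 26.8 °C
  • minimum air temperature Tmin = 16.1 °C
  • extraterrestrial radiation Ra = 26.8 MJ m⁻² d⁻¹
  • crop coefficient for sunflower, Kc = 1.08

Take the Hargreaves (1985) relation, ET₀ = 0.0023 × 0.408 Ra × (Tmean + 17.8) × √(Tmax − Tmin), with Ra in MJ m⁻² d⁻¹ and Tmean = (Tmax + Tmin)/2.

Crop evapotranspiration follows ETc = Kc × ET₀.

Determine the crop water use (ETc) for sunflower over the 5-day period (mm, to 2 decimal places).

17.44 mm

Tmean = (26.8 + 16.1)/2 = 21.45 °C
0.408 Ra = 0.408 × 26.8 = 10.9344 mm/d equivalent
ET₀ = 0.0023 × 10.9344 × (21.45 + 17.8) × √10.7 = 0.0023 × 10.9344 × 39.25 × 3.2711 = 3.2289 mm/d
ETc = Kc × ET₀ = 1.08 × 3.2289 = 3.4872 mm/d
Over 5 days: 3.4872 × 5 = 17.436 mm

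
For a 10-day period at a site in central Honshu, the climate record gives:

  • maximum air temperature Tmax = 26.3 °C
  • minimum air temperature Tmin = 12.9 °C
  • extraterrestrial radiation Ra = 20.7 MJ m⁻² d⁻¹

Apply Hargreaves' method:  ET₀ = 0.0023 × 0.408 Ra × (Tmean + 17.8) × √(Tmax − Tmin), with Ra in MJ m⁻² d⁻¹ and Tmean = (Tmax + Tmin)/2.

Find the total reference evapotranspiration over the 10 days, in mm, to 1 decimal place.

Tmean = (26.3 + 12.9)/2 = 19.60 °C
0.408 Ra = 0.408 × 20.7 = 8.4456 mm/d equivalent
ET₀ = 0.0023 × 8.4456 × (19.60 + 17.8) × √13.4 = 0.0023 × 8.4456 × 37.40 × 3.6606 = 2.6594 mm/d
Over 10 days: 2.6594 × 10 = 26.594 mm

26.6 mm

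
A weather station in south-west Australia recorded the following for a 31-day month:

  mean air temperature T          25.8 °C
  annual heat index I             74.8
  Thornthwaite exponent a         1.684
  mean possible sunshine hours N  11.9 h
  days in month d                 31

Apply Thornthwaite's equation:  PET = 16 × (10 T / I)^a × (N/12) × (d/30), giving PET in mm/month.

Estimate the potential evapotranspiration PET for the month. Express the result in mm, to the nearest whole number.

10T/I = 10 × 25.8 / 74.8 = 3.4492
(10T/I)^a = 3.4492^1.684 = 8.0448
Uncorrected PET = 16 × 8.0448 = 128.717 mm
Correction = (N/12)(d/30) = (11.9/12)(31/30) = 1.0247
PET = 128.717 × 1.0247 = 131.896 mm/month

132 mm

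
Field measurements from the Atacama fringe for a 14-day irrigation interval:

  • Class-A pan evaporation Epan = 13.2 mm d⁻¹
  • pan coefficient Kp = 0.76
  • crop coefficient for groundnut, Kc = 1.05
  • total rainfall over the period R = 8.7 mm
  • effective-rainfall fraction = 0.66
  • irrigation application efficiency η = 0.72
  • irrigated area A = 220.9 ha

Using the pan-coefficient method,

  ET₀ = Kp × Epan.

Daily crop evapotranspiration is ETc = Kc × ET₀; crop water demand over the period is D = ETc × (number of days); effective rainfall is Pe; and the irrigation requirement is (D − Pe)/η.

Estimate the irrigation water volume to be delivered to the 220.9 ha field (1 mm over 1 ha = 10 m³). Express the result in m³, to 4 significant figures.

ET₀ = 0.76 × 13.2 = 10.0320 mm/d
ETc = Kc × ET₀ = 1.05 × 10.0320 = 10.5336 mm/d
Crop demand D = ETc × 14 d = 10.5336 × 14 = 147.470 mm
Pe = 0.66 × 8.7 = 5.742 mm
D − Pe = 147.470 − 5.742 = 141.728 mm
Gross irrigation = 141.728 / 0.72 = 196.844 mm
Volume = 196.844 mm × 220.9 ha × 10 = 434828.4 m³

434800 m³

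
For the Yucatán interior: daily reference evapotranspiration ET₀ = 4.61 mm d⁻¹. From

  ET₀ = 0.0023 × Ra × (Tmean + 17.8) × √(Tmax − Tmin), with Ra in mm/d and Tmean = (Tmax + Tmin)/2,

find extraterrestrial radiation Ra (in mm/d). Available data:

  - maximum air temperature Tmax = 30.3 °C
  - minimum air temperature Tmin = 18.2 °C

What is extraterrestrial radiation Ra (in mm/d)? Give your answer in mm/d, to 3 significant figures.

13.7 mm/d

Tmean = 24.25 °C; √ΔT = 3.4785
Ra = ET₀ / [0.0023 × (Tmean+17.8) × √ΔT] = 4.61 / (0.0023 × 42.05 × 3.4785) = 13.703 mm/d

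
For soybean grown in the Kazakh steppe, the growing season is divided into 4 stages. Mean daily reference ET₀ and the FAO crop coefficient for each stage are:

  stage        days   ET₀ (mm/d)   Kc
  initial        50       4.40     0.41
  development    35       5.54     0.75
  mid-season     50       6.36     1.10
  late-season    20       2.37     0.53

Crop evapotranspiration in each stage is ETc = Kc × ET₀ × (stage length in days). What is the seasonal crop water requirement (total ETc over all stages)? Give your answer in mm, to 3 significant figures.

611 mm

initial: 0.41 × 4.40 × 50 = 90.20 mm
development: 0.75 × 5.54 × 35 = 145.43 mm
mid-season: 1.10 × 6.36 × 50 = 349.80 mm
late-season: 0.53 × 2.37 × 20 = 25.12 mm
Seasonal total = 610.55 mm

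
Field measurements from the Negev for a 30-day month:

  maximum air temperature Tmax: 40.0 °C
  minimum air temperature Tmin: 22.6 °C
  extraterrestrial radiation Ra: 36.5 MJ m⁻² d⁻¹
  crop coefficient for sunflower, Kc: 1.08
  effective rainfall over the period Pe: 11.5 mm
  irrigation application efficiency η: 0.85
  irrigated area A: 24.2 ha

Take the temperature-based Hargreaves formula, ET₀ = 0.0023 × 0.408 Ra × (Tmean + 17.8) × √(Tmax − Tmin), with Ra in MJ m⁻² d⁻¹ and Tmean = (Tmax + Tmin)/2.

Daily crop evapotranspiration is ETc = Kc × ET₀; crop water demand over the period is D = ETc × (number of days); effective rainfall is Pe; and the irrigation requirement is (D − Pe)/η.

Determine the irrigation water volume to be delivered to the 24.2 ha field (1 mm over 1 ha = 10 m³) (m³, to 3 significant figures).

61400 m³

Tmean = (40.0 + 22.6)/2 = 31.30 °C
0.408 Ra = 0.408 × 36.5 = 14.8920 mm/d equivalent
ET₀ = 0.0023 × 14.8920 × (31.30 + 17.8) × √17.4 = 0.0023 × 14.8920 × 49.10 × 4.1713 = 7.0151 mm/d
ETc = Kc × ET₀ = 1.08 × 7.0151 = 7.5763 mm/d
Crop demand D = ETc × 30 d = 7.5763 × 30 = 227.289 mm
D − Pe = 227.289 − 11.5 = 215.789 mm
Gross irrigation = 215.789 / 0.85 = 253.869 mm
Volume = 253.869 mm × 24.2 ha × 10 = 61436.3 m³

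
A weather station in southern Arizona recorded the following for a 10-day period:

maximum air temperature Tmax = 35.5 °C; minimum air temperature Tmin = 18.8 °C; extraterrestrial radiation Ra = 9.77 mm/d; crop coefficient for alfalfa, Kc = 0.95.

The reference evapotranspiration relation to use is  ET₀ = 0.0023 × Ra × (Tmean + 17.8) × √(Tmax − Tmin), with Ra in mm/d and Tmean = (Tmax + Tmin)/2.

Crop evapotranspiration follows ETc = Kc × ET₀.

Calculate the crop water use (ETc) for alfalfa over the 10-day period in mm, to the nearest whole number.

Tmean = (35.5 + 18.8)/2 = 27.15 °C
ET₀ = 0.0023 × 9.77 × (27.15 + 17.8) × √16.7 = 0.0023 × 9.77 × 44.95 × 4.0866 = 4.1278 mm/d
ETc = Kc × ET₀ = 0.95 × 4.1278 = 3.9214 mm/d
Over 10 days: 3.9214 × 10 = 39.214 mm

39 mm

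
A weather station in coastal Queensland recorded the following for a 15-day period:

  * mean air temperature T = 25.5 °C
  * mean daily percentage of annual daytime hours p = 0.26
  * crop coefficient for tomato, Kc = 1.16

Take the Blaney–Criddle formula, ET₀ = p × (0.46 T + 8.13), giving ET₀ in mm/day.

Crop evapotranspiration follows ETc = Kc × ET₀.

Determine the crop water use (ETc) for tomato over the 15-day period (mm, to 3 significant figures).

89.8 mm

ET₀ = 0.26 × (0.46 × 25.5 + 8.13) = 0.26 × 19.860 = 5.1636 mm/d
ETc = Kc × ET₀ = 1.16 × 5.1636 = 5.9898 mm/d
Over 15 days: 5.9898 × 15 = 89.847 mm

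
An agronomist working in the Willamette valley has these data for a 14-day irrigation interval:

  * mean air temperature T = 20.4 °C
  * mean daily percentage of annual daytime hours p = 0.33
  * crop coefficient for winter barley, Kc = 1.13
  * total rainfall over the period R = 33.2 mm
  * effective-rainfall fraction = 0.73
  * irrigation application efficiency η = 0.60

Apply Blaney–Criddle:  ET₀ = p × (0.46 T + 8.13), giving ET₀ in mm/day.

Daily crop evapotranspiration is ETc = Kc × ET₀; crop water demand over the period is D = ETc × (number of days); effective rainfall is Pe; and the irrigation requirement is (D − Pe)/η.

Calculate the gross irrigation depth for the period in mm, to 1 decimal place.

ET₀ = 0.33 × (0.46 × 20.4 + 8.13) = 0.33 × 17.514 = 5.7796 mm/d
ETc = Kc × ET₀ = 1.13 × 5.7796 = 6.5309 mm/d
Crop demand D = ETc × 14 d = 6.5309 × 14 = 91.433 mm
Pe = 0.73 × 33.2 = 24.236 mm
D − Pe = 91.433 − 24.236 = 67.197 mm
Gross irrigation = 67.197 / 0.60 = 111.995 mm

112.0 mm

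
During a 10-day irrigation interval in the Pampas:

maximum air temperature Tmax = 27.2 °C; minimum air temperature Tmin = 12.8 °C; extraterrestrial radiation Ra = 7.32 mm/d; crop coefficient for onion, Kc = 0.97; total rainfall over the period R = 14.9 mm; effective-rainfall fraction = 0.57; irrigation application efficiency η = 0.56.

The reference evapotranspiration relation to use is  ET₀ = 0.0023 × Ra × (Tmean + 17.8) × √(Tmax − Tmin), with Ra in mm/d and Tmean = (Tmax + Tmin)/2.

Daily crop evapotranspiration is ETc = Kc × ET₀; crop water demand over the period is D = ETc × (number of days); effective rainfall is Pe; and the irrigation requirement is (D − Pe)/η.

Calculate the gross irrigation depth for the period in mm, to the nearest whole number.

Tmean = (27.2 + 12.8)/2 = 20.00 °C
ET₀ = 0.0023 × 7.32 × (20.00 + 17.8) × √14.4 = 0.0023 × 7.32 × 37.80 × 3.7947 = 2.4150 mm/d
ETc = Kc × ET₀ = 0.97 × 2.4150 = 2.3426 mm/d
Crop demand D = ETc × 10 d = 2.3426 × 10 = 23.426 mm
Pe = 0.57 × 14.9 = 8.493 mm
D − Pe = 23.426 − 8.493 = 14.933 mm
Gross irrigation = 14.933 / 0.56 = 26.666 mm

27 mm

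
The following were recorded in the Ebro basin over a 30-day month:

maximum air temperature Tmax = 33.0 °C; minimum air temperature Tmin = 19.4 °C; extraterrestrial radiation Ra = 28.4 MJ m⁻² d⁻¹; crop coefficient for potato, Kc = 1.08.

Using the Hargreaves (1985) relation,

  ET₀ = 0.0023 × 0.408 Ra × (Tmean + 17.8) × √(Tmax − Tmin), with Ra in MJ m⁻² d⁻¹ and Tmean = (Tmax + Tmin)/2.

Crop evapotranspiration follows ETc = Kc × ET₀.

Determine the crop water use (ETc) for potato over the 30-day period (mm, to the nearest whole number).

Tmean = (33.0 + 19.4)/2 = 26.20 °C
0.408 Ra = 0.408 × 28.4 = 11.5872 mm/d equivalent
ET₀ = 0.0023 × 11.5872 × (26.20 + 17.8) × √13.6 = 0.0023 × 11.5872 × 44.00 × 3.6878 = 4.3244 mm/d
ETc = Kc × ET₀ = 1.08 × 4.3244 = 4.6704 mm/d
Over 30 days: 4.6704 × 30 = 140.112 mm

140 mm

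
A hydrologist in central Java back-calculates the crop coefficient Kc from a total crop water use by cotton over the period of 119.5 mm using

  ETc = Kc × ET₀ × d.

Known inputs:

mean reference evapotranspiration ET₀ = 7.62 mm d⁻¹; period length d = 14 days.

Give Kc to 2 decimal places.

1.12

ETc = Kc × ET₀ × d  ⇒  Kc = ETc / (ET₀ × d)
Kc = 119.5 / (7.62 × 14) = 119.5 / 106.68 = 1.1202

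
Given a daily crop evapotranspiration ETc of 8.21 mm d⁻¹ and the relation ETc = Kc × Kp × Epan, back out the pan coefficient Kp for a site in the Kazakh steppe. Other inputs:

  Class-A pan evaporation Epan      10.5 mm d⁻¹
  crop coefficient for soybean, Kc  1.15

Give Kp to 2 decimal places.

0.68

ETc = Kc × Kp × Epan  ⇒  Kp = ETc / (Kc × Epan)
Kp = 8.21 / (1.15 × 10.5) = 8.21 / 12.075 = 0.6799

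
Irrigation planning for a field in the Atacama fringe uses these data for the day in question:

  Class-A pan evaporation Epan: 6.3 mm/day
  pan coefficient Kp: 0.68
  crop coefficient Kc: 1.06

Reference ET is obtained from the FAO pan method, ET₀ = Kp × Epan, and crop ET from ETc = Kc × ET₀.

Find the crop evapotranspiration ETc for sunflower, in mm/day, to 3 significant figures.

ET₀ = 0.68 × 6.3 = 4.2840 mm/d
ETc = Kc × ET₀ = 1.06 × 4.2840 = 4.5410 mm/d

4.54 mm/day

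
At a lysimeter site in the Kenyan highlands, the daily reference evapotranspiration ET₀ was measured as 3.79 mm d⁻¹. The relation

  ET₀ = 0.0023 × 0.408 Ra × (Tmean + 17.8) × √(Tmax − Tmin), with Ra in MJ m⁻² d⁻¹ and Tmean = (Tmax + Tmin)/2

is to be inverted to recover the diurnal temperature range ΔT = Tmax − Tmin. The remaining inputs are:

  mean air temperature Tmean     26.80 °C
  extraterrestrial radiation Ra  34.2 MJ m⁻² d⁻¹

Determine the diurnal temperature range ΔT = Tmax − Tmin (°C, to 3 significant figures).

√ΔT = ET₀ / [0.0023 × 0.408 × Ra × (Tmean+17.8)] = 3.79 / (0.0023 × 13.9536 × 44.60) = 2.6478
ΔT = 2.6478² = 7.011 °C

7.01 °C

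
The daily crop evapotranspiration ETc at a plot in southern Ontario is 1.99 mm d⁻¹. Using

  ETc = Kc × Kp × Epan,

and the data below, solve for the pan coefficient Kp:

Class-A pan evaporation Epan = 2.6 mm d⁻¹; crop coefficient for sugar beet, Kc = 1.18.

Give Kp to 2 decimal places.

0.65

ETc = Kc × Kp × Epan  ⇒  Kp = ETc / (Kc × Epan)
Kp = 1.99 / (1.18 × 2.6) = 1.99 / 3.068 = 0.6486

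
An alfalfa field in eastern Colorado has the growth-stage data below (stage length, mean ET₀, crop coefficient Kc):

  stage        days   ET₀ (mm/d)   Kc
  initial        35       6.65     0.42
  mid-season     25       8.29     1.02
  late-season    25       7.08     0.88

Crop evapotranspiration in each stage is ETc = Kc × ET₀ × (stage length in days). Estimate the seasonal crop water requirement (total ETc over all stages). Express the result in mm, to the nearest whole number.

initial: 0.42 × 6.65 × 35 = 97.76 mm
mid-season: 1.02 × 8.29 × 25 = 211.40 mm
late-season: 0.88 × 7.08 × 25 = 155.76 mm
Seasonal total = 464.92 mm

465 mm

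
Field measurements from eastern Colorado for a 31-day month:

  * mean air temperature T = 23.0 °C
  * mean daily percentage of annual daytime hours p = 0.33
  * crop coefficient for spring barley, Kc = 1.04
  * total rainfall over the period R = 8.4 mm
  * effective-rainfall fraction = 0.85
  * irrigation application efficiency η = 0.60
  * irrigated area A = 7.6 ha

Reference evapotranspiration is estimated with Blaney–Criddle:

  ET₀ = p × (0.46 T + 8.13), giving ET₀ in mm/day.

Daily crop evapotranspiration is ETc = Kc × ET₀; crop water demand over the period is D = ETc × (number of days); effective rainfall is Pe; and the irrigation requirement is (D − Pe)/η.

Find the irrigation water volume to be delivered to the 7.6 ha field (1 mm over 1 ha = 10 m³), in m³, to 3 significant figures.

24300 m³

ET₀ = 0.33 × (0.46 × 23.0 + 8.13) = 0.33 × 18.710 = 6.1743 mm/d
ETc = Kc × ET₀ = 1.04 × 6.1743 = 6.4213 mm/d
Crop demand D = ETc × 31 d = 6.4213 × 31 = 199.060 mm
Pe = 0.85 × 8.4 = 7.140 mm
D − Pe = 199.060 − 7.140 = 191.920 mm
Gross irrigation = 191.920 / 0.60 = 319.867 mm
Volume = 319.867 mm × 7.6 ha × 10 = 24309.9 m³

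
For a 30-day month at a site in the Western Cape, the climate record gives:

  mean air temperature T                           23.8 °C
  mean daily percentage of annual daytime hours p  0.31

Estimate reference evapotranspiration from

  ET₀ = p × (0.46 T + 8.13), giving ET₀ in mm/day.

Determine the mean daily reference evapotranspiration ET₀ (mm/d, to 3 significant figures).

ET₀ = 0.31 × (0.46 × 23.8 + 8.13) = 0.31 × 19.078 = 5.9142 mm/d

5.91 mm/d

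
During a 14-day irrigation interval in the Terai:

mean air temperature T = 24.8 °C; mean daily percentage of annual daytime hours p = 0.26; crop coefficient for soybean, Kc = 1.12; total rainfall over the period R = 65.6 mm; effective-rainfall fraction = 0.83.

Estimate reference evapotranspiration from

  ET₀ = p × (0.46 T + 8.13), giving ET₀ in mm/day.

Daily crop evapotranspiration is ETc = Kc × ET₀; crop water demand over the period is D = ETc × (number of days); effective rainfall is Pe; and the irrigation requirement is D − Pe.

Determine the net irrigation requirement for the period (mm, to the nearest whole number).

25 mm

ET₀ = 0.26 × (0.46 × 24.8 + 8.13) = 0.26 × 19.538 = 5.0799 mm/d
ETc = Kc × ET₀ = 1.12 × 5.0799 = 5.6895 mm/d
Crop demand D = ETc × 14 d = 5.6895 × 14 = 79.653 mm
Pe = 0.83 × 65.6 = 54.448 mm
D − Pe = 79.653 − 54.448 = 25.205 mm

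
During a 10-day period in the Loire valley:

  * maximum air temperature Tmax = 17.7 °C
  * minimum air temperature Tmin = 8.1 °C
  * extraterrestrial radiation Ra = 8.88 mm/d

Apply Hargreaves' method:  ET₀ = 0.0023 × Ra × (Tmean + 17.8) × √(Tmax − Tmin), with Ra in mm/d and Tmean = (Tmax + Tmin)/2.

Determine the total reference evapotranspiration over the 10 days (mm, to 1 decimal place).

Tmean = (17.7 + 8.1)/2 = 12.90 °C
ET₀ = 0.0023 × 8.88 × (12.90 + 17.8) × √9.6 = 0.0023 × 8.88 × 30.70 × 3.0984 = 1.9427 mm/d
Over 10 days: 1.9427 × 10 = 19.427 mm

19.4 mm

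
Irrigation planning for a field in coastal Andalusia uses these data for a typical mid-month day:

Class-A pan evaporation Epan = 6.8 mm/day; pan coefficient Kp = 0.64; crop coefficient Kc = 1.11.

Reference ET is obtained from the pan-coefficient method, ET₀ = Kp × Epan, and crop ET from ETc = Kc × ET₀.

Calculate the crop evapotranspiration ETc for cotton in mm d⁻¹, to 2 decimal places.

ET₀ = 0.64 × 6.8 = 4.3520 mm/d
ETc = Kc × ET₀ = 1.11 × 4.3520 = 4.8307 mm/d

4.83 mm d⁻¹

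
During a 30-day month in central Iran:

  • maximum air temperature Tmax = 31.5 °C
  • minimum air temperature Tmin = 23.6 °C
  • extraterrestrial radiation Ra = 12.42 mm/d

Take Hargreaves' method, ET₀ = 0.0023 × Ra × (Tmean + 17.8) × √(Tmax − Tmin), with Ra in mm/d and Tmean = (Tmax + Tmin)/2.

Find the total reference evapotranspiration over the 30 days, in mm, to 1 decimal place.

Tmean = (31.5 + 23.6)/2 = 27.55 °C
ET₀ = 0.0023 × 12.42 × (27.55 + 17.8) × √7.9 = 0.0023 × 12.42 × 45.35 × 2.8107 = 3.6412 mm/d
Over 30 days: 3.6412 × 30 = 109.236 mm

109.2 mm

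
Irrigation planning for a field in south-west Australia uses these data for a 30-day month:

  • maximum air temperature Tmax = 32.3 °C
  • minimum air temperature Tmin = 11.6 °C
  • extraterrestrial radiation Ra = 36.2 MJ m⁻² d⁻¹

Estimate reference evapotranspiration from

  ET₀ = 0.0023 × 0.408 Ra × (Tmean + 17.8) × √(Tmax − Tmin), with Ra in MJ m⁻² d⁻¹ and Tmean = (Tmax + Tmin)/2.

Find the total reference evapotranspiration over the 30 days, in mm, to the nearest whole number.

Tmean = (32.3 + 11.6)/2 = 21.95 °C
0.408 Ra = 0.408 × 36.2 = 14.7696 mm/d equivalent
ET₀ = 0.0023 × 14.7696 × (21.95 + 17.8) × √20.7 = 0.0023 × 14.7696 × 39.75 × 4.5497 = 6.1435 mm/d
Over 30 days: 6.1435 × 30 = 184.305 mm

184 mm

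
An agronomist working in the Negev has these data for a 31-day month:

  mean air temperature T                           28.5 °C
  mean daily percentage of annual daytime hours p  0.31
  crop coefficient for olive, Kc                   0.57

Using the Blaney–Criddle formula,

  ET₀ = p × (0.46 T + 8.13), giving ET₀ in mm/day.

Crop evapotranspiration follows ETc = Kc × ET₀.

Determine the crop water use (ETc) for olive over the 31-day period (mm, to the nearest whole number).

ET₀ = 0.31 × (0.46 × 28.5 + 8.13) = 0.31 × 21.240 = 6.5844 mm/d
ETc = Kc × ET₀ = 0.57 × 6.5844 = 3.7531 mm/d
Over 31 days: 3.7531 × 31 = 116.346 mm

116 mm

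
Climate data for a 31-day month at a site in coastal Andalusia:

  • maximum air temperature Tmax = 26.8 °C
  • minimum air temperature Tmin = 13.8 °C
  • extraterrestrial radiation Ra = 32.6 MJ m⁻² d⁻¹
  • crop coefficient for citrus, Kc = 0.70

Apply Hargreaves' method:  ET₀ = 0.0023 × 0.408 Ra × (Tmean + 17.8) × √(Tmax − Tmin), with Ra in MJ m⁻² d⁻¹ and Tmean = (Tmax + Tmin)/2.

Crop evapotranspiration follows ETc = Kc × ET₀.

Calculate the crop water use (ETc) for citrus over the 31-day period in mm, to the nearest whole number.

91 mm

Tmean = (26.8 + 13.8)/2 = 20.30 °C
0.408 Ra = 0.408 × 32.6 = 13.3008 mm/d equivalent
ET₀ = 0.0023 × 13.3008 × (20.30 + 17.8) × √13.0 = 0.0023 × 13.3008 × 38.10 × 3.6056 = 4.2025 mm/d
ETc = Kc × ET₀ = 0.70 × 4.2025 = 2.9418 mm/d
Over 31 days: 2.9418 × 31 = 91.196 mm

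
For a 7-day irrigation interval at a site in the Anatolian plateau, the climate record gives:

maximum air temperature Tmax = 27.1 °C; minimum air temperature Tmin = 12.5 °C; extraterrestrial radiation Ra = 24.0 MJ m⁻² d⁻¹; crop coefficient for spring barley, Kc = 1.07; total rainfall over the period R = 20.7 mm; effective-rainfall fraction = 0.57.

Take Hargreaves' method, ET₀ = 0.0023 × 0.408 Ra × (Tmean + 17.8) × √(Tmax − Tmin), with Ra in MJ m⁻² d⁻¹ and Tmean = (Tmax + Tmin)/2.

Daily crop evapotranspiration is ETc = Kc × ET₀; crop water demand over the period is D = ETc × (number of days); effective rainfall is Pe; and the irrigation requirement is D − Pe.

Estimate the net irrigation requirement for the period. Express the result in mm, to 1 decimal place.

Tmean = (27.1 + 12.5)/2 = 19.80 °C
0.408 Ra = 0.408 × 24.0 = 9.7920 mm/d equivalent
ET₀ = 0.0023 × 9.7920 × (19.80 + 17.8) × √14.6 = 0.0023 × 9.7920 × 37.60 × 3.8210 = 3.2357 mm/d
ETc = Kc × ET₀ = 1.07 × 3.2357 = 3.4622 mm/d
Crop demand D = ETc × 7 d = 3.4622 × 7 = 24.235 mm
Pe = 0.57 × 20.7 = 11.799 mm
D − Pe = 24.235 − 11.799 = 12.436 mm

12.4 mm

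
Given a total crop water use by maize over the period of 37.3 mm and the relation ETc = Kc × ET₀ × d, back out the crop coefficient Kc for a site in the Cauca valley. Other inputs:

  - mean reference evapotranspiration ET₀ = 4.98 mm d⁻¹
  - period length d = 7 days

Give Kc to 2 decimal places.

1.07

ETc = Kc × ET₀ × d  ⇒  Kc = ETc / (ET₀ × d)
Kc = 37.3 / (4.98 × 7) = 37.3 / 34.86 = 1.0700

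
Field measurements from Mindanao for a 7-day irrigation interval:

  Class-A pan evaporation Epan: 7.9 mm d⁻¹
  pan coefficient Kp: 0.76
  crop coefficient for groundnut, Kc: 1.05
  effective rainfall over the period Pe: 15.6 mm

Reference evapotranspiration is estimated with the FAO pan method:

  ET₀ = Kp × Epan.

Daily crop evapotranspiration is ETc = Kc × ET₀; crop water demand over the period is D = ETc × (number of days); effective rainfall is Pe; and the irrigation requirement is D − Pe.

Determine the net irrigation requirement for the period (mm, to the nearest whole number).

ET₀ = 0.76 × 7.9 = 6.0040 mm/d
ETc = Kc × ET₀ = 1.05 × 6.0040 = 6.3042 mm/d
Crop demand D = ETc × 7 d = 6.3042 × 7 = 44.129 mm
D − Pe = 44.129 − 15.6 = 28.529 mm

29 mm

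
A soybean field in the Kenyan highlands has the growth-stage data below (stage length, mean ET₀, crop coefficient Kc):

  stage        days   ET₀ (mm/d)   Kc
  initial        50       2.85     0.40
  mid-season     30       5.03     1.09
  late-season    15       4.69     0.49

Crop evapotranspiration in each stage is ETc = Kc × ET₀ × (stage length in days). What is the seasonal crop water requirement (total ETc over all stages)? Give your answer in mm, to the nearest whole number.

initial: 0.40 × 2.85 × 50 = 57.00 mm
mid-season: 1.09 × 5.03 × 30 = 164.48 mm
late-season: 0.49 × 4.69 × 15 = 34.47 mm
Seasonal total = 255.95 mm

256 mm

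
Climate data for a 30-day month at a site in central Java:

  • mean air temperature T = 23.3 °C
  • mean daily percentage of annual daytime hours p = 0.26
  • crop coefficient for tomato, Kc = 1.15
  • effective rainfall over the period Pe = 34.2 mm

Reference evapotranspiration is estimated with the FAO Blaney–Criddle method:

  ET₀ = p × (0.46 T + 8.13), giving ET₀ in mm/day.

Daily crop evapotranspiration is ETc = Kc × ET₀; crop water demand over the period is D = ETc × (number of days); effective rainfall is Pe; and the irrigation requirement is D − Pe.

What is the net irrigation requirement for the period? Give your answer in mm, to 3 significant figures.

135 mm

ET₀ = 0.26 × (0.46 × 23.3 + 8.13) = 0.26 × 18.848 = 4.9005 mm/d
ETc = Kc × ET₀ = 1.15 × 4.9005 = 5.6356 mm/d
Crop demand D = ETc × 30 d = 5.6356 × 30 = 169.068 mm
D − Pe = 169.068 − 34.2 = 134.868 mm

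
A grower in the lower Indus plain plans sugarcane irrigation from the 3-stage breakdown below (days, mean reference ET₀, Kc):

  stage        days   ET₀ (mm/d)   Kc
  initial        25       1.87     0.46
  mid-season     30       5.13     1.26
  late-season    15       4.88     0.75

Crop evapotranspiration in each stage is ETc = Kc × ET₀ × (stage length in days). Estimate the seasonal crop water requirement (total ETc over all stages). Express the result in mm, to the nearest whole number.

270 mm

initial: 0.46 × 1.87 × 25 = 21.51 mm
mid-season: 1.26 × 5.13 × 30 = 193.91 mm
late-season: 0.75 × 4.88 × 15 = 54.90 mm
Seasonal total = 270.32 mm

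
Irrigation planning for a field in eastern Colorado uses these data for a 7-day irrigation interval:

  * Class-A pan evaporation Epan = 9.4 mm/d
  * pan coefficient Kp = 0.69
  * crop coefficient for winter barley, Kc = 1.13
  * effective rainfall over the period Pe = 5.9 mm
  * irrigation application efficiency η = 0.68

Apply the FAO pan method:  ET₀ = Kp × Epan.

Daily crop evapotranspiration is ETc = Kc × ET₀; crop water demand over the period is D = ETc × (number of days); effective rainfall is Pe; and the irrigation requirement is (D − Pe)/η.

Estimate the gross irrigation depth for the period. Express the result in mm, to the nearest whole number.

ET₀ = 0.69 × 9.4 = 6.4860 mm/d
ETc = Kc × ET₀ = 1.13 × 6.4860 = 7.3292 mm/d
Crop demand D = ETc × 7 d = 7.3292 × 7 = 51.304 mm
D − Pe = 51.304 − 5.9 = 45.404 mm
Gross irrigation = 45.404 / 0.68 = 66.771 mm

67 mm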